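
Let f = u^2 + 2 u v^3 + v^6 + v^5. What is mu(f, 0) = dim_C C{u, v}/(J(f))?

4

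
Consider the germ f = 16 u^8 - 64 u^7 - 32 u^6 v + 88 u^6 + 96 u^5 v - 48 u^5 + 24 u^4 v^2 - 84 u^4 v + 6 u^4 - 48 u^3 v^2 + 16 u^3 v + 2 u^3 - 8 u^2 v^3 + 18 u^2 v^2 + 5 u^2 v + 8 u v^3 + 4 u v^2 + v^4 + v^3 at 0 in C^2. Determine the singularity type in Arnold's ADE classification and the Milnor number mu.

Type D5, Milnor number mu = 5.

The Hessian of f at 0 is [[0, 0], [0, 0]] with rank 0, so corank 2. A Groebner basis of the Jacobian ideal J(f) in C{u,v} is {u*v^2 + u*v/10 + v^2/10, -u*v/10 + v^3 - v^2/10, u^2 + 8*u*v/5 + 3*v^2/5}; counting standard monomials gives mu = 5. Corank 2; j^3 = (u + v)^2*(2*u + v) has shape L^2 M (L != M), so D-series; mu = 5 gives D_5.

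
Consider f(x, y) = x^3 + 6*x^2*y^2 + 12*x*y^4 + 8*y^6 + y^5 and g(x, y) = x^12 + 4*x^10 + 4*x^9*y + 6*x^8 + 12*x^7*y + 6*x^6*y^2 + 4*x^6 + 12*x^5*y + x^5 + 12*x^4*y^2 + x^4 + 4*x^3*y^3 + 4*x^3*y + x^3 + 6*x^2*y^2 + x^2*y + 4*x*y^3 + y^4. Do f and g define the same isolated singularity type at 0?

No.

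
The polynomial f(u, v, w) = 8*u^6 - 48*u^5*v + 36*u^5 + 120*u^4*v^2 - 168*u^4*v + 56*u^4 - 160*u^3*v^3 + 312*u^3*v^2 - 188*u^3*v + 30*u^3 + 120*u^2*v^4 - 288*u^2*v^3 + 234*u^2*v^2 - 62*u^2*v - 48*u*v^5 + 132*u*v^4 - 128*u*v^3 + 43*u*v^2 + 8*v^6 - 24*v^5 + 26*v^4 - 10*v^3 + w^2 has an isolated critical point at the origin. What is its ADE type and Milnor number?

Type D4, Milnor number mu = 4.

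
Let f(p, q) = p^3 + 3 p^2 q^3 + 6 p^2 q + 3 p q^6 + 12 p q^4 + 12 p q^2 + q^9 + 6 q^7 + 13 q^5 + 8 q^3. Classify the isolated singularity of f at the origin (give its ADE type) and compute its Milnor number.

The Hessian of f at 0 has rank 0. Corank 2; j^3 = (p + 2*q)^3 is a perfect cube, so E-series; the 5-jet and mu = 8 give E_8.

Type E8, Milnor number mu = 8.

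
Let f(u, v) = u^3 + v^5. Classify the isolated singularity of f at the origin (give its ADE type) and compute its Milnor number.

Type E_{8}, Milnor number mu = 8.

The Hessian of f at 0 has rank 0. Corank 2; j^3 = u^3 is a perfect cube, so E-series; the 5-jet and mu = 8 give E_8.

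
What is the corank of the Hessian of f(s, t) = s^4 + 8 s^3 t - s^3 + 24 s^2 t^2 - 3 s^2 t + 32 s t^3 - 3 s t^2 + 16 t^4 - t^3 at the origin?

2

The Hessian at 0 is [[0, 0], [0, 0]] of rank 0; hence corank 2.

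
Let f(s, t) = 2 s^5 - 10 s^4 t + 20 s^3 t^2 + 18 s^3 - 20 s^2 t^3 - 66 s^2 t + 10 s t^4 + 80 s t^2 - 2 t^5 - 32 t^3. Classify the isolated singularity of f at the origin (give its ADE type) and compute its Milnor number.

Type D6, Milnor number mu = 6.

The Hessian of f at 0 is [[0, 0], [0, 0]] with rank 0, so corank 2. A Groebner basis of the Jacobian ideal J(f) in C{s,t} is {-243*s*t/5 + t^4 + 324*t^2/5, s*t^2 - 4*t^3/3, s^2 - 7*s*t/3 + 4*t^2/3}; counting standard monomials gives mu = 6. Corank 2; j^3 = 2*(s - t)*(3*s - 4*t)^2 has shape L^2 M (L != M), so D-series; mu = 6 gives D_6.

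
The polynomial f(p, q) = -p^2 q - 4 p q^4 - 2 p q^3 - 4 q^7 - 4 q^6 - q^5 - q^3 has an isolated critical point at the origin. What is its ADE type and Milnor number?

The Hessian of f at 0 is [[0, 0], [0, 0]] with rank 0, so corank 2. A Groebner basis of the Jacobian ideal J(f) in C{p,q} is {q^3, p^2 + 3*q^2, p*q}; counting standard monomials gives mu = 4. Corank 2; j^3 = -q*(p^2 + q^2) splits into three distinct lines over C (the quadratic factor has nonzero discriminant), so D_4.

Type D4, Milnor number mu = 4.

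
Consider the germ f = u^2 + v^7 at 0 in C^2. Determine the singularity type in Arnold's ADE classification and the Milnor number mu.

Type A_6, Milnor number mu = 6.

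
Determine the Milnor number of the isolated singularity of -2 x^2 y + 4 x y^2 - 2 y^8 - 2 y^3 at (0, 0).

9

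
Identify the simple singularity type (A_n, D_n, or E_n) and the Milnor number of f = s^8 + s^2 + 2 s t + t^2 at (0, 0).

The Hessian of f at 0 is [[2, 2], [2, 2]] with rank 1, so corank 1. A Groebner basis of the Jacobian ideal J(f) in C{s,t} is {t^7, s + t}; counting standard monomials gives mu = 7. Corank 1: A-series; mu = 7 gives A_7.

Type A_{7}, Milnor number mu = 7.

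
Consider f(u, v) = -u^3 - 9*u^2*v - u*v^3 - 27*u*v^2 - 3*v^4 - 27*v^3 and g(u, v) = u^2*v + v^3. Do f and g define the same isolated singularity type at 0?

The Hessian of f at 0 has rank 0. Corank 2; j^3 = -(u + 3*v)^3 is a perfect cube, so E-series; the 4-jet and mu = 7 give E_7. The Hessian of g at 0 has rank 0. Corank 2; j^3 = v*(u^2 + v^2) splits into three distinct lines over C (the quadratic factor has nonzero discriminant), so D_4. f is E_7 but g is D_4, hence not right-equivalent.

No.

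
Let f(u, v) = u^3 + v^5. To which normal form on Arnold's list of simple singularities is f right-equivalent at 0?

E_{8}

The Hessian of f at 0 is [[0, 0], [0, 0]] with rank 0, so corank 2. A Groebner basis of the Jacobian ideal J(f) in C{u,v} is {v^4, u^2}; counting standard monomials gives mu = 8. Corank 2; j^3 = u^3 is a perfect cube, so E-series; the 5-jet and mu = 8 give E_8.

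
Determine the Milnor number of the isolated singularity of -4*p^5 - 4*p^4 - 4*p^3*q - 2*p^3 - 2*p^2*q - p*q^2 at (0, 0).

4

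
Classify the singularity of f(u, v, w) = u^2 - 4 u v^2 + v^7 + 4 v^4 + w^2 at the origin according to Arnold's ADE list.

The Hessian of f at 0 has rank 2. Corank 1: A-series; mu = 6 gives A_6.

A6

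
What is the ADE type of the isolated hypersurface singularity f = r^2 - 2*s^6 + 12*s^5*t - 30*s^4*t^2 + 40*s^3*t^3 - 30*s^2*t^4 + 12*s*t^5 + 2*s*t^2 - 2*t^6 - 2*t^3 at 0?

The Hessian of f at 0 has rank 1. Corank 2; j^3 = 2*t^2*(s - t) has shape L^2 M (L != M), so D-series; mu = 7 gives D_7.

D7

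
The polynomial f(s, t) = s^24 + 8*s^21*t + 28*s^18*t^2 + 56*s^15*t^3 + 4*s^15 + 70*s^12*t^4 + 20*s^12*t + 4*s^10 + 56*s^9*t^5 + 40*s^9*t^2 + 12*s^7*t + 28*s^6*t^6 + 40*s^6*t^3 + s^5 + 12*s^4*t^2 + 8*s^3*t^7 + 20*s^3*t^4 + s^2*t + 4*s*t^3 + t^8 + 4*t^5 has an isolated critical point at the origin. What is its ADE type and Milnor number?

Type D_9, Milnor number mu = 9.

The Hessian of f at 0 has rank 0. Corank 2; j^3 = s^2*t has shape L^2 M (L != M), so D-series; mu = 9 gives D_9.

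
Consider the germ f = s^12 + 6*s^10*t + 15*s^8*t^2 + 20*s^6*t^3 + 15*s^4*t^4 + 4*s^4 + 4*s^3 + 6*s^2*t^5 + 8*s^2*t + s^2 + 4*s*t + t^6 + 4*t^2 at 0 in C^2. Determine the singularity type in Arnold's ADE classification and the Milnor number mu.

The Hessian of f at 0 is [[2, 4], [4, 8]] with rank 1, so corank 1. A Groebner basis of the Jacobian ideal J(f) in C{s,t} is {s*t^2 - 3*s*t/4 + s/16 - t^2 + t/8, 5*s*t/8 - s/16 + t^3 + 3*t^2/4 - t/8, s^2 + s/2 + t}; counting standard monomials gives mu = 5. Corank 1: A-series; mu = 5 gives A_5.

Type A_{5}, Milnor number mu = 5.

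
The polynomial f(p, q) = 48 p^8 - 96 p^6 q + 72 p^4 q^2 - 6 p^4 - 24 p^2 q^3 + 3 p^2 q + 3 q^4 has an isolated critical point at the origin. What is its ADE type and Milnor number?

Type D_5, Milnor number mu = 5.

The Hessian of f at 0 is [[0, 0], [0, 0]] with rank 0, so corank 2. A Groebner basis of the Jacobian ideal J(f) in C{p,q} is {p^3, p^2/4 + q^3, p*q}; counting standard monomials gives mu = 5. Corank 2; j^3 = 3*p^2*q has shape L^2 M (L != M), so D-series; mu = 5 gives D_5.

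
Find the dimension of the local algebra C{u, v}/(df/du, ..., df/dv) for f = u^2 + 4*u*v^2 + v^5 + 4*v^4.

4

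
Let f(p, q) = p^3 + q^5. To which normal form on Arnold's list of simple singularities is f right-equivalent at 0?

E_8

The Hessian of f at 0 is [[0, 0], [0, 0]] with rank 0, so corank 2. A Groebner basis of the Jacobian ideal J(f) in C{p,q} is {q^4, p^2}; counting standard monomials gives mu = 8. Corank 2; j^3 = p^3 is a perfect cube, so E-series; the 5-jet and mu = 8 give E_8.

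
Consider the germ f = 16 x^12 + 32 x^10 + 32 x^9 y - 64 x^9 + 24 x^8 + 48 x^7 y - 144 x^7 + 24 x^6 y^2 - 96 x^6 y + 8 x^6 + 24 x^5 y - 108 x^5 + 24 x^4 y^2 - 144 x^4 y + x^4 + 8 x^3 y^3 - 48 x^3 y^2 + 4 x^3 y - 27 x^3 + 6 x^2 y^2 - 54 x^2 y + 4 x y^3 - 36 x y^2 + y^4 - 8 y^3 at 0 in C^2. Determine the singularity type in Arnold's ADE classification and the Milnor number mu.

Type E_{6}, Milnor number mu = 6.

The Hessian of f at 0 is [[0, 0], [0, 0]] with rank 0, so corank 2. A Groebner basis of the Jacobian ideal J(f) in C{x,y} is {y^4, x*y^2 + 7*y^3/9, x^2 + 4*x*y/3 + 4*y^2/9}; counting standard monomials gives mu = 6. Corank 2; j^3 = -(3*x + 2*y)^3 is a perfect cube, so E-series; the 4-jet and mu = 6 give E_6.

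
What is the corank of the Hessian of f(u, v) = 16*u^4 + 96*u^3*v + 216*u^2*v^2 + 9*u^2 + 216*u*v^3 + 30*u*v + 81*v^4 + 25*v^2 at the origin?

1

Hessian at 0 has rank 1.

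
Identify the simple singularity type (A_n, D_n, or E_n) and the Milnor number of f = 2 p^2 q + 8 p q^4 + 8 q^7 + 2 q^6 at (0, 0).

The Hessian of f at 0 has rank 0. Corank 2; j^3 = 2*p^2*q has shape L^2 M (L != M), so D-series; mu = 7 gives D_7.

Type D_{7}, Milnor number mu = 7.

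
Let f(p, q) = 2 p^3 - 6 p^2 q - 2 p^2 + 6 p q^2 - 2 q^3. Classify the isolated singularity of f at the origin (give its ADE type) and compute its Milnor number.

Type A_{2}, Milnor number mu = 2.

The Hessian of f at 0 has rank 1. Corank 1: A-series; mu = 2 gives A_2.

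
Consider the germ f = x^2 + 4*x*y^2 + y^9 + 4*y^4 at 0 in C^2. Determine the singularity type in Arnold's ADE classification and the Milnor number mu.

Type A_8, Milnor number mu = 8.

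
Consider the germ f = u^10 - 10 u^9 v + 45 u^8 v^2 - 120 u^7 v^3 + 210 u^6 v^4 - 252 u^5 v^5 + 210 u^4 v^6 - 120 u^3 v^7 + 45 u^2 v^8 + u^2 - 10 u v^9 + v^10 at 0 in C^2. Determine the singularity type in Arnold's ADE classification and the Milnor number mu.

Type A9, Milnor number mu = 9.

The Hessian of f at 0 has rank 1. Corank 1: A-series; mu = 9 gives A_9.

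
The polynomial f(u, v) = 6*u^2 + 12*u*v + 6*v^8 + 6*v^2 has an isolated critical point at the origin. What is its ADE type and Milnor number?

Type A7, Milnor number mu = 7.

The Hessian of f at 0 is [[12, 12], [12, 12]] with rank 1, so corank 1. A Groebner basis of the Jacobian ideal J(f) in C{u,v} is {v^7, u + v}; counting standard monomials gives mu = 7. Corank 1: A-series; mu = 7 gives A_7.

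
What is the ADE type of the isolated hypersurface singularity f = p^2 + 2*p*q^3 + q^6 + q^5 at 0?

A4

The Hessian of f at 0 has rank 1. Corank 1: A-series; mu = 4 gives A_4.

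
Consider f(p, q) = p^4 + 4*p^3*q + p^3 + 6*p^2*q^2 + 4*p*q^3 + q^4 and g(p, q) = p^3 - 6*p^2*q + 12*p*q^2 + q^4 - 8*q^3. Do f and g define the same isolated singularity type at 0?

The Hessian of f at 0 is [[0, 0], [0, 0]] with rank 0, so corank 2. A Groebner basis of the Jacobian ideal J(f) in C{p,q} is {q^4, p*q^2 + q^3/3, p^2}; counting standard monomials gives mu = 6. Corank 2; j^3 = p^3 is a perfect cube, so E-series; the 4-jet and mu = 6 give E_6. The Hessian of g at 0 is [[0, 0], [0, 0]] with rank 0, so corank 2. A Groebner basis of the Jacobian ideal J(g) in C{p,q} is {q^3, p^2 - 4*p*q + 4*q^2}; counting standard monomials gives mu = 6. Corank 2; j^3 = (p - 2*q)^3 is a perfect cube, so E-series; the 4-jet and mu = 6 give E_6. Both have type E_6, hence right-equivalent.

Yes.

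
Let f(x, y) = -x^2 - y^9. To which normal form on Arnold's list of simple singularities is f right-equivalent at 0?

The Hessian of f at 0 has rank 1. Corank 1: A-series; mu = 8 gives A_8.

A8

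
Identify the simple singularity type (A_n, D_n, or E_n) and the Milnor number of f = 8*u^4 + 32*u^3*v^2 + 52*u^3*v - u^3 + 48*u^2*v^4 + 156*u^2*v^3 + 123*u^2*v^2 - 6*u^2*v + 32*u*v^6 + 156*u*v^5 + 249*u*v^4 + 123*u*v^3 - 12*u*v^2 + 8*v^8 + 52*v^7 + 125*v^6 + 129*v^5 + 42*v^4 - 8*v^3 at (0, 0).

Type E_{7}, Milnor number mu = 7.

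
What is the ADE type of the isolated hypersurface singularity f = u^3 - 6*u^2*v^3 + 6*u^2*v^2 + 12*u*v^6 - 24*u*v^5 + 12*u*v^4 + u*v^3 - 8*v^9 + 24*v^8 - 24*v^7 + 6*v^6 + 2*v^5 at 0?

E_7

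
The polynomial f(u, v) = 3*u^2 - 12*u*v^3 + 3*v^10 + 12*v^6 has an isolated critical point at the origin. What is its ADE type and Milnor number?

Type A_{9}, Milnor number mu = 9.

The Hessian of f at 0 has rank 1. Corank 1: A-series; mu = 9 gives A_9.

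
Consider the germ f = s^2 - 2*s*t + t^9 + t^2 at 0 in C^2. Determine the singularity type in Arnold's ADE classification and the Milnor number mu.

The Hessian of f at 0 is [[2, -2], [-2, 2]] with rank 1, so corank 1. A Groebner basis of the Jacobian ideal J(f) in C{s,t} is {t^8, s - t}; counting standard monomials gives mu = 8. Corank 1: A-series; mu = 8 gives A_8.

Type A_{8}, Milnor number mu = 8.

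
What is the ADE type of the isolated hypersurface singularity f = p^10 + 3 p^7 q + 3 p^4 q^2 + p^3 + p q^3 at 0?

The Hessian of f at 0 has rank 0. Corank 2; j^3 = p^3 is a perfect cube, so E-series; the 4-jet and mu = 7 give E_7.

E_7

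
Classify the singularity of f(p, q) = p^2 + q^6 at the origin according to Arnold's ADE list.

A_5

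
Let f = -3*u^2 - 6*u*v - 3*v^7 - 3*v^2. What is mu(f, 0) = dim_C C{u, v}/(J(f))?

6

The Hessian of f at 0 is [[-6, -6], [-6, -6]] with rank 1, so corank 1. A Groebner basis of the Jacobian ideal J(f) in C{u,v} is {v^6, u + v}; counting standard monomials gives mu = 6. Corank 1: A-series; mu = 6 gives A_6.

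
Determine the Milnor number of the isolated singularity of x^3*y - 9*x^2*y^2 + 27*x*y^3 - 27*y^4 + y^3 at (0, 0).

7

The Hessian of f at 0 is [[0, 0], [0, 0]] with rank 0, so corank 2. A Groebner basis of the Jacobian ideal J(f) in C{x,y} is {x^3 - 27*x*y^2 + 3*y^2, x^2*y - 6*x*y^2, y^3}; counting standard monomials gives mu = 7. Corank 2; j^3 = y^3 is a perfect cube, so E-series; the 4-jet and mu = 7 give E_7.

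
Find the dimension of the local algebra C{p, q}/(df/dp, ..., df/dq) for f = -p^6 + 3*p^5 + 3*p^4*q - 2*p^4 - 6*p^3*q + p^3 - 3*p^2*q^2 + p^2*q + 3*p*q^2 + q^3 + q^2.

2

The Hessian of f at 0 is [[0, 0], [0, 2]] with rank 1, so corank 1. A Groebner basis of the Jacobian ideal J(f) in C{p,q} is {p^2, q}; counting standard monomials gives mu = 2. Corank 1: A-series; mu = 2 gives A_2.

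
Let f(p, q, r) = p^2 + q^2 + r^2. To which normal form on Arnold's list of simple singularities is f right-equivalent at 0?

The Hessian of f at 0 is [[2, 0, 0], [0, 2, 0], [0, 0, 2]] with rank 3, so corank 0. A Groebner basis of the Jacobian ideal J(f) in C{p,q,r} is {p, q, r}; counting standard monomials gives mu = 1. Corank 0: nondegenerate Morse point, so A_1.

A_{1}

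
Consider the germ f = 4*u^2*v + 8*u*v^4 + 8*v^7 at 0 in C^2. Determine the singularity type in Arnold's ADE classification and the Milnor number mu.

Type D_{8}, Milnor number mu = 8.

The Hessian of f at 0 is [[0, 0], [0, 0]] with rank 0, so corank 2. A Groebner basis of the Jacobian ideal J(f) in C{u,v} is {-u^2/6 + u*v^3, u*v + v^4, u^3, u^2*v}; counting standard monomials gives mu = 8. Corank 2; j^3 = 4*u^2*v has shape L^2 M (L != M), so D-series; mu = 8 gives D_8.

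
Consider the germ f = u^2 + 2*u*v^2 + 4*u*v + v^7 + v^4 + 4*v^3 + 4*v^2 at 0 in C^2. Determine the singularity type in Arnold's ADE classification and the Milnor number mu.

The Hessian of f at 0 has rank 1. Corank 1: A-series; mu = 6 gives A_6.

Type A_{6}, Milnor number mu = 6.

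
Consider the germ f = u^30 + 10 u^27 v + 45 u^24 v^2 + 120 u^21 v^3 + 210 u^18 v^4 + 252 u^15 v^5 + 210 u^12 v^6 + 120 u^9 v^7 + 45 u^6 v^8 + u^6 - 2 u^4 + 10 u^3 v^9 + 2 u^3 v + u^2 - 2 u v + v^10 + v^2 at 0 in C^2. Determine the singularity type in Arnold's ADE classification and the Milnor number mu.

Type A_{9}, Milnor number mu = 9.

The Hessian of f at 0 has rank 1. Corank 1: A-series; mu = 9 gives A_9.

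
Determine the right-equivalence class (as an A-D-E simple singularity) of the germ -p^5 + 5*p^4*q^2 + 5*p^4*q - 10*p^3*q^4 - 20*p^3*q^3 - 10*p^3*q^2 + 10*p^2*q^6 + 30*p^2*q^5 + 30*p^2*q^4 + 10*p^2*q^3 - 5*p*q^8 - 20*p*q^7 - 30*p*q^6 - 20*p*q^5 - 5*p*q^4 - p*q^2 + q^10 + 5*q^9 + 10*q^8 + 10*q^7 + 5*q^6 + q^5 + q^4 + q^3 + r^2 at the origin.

The Hessian of f at 0 is [[0, 0, 0], [0, 0, 0], [0, 0, 2]] with rank 1, so corank 2. A Groebner basis of the Jacobian ideal J(f) in C{p,q,r} is {p^4 + q^2/5, q^3, p*q - q^2, r}; counting standard monomials gives mu = 6. Corank 2; j^3 = -q^2*(p - q) has shape L^2 M (L != M), so D-series; mu = 6 gives D_6.

D_{6}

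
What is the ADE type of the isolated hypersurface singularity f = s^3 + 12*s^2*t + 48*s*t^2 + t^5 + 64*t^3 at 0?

E_8

The Hessian of f at 0 has rank 0. Corank 2; j^3 = (s + 4*t)^3 is a perfect cube, so E-series; the 5-jet and mu = 8 give E_8.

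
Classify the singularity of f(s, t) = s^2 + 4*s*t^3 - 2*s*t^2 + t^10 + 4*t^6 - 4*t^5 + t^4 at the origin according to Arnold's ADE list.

A_9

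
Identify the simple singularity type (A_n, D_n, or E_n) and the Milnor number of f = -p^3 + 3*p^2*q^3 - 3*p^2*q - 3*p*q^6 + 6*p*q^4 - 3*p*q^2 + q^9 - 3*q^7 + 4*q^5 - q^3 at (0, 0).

Type E8, Milnor number mu = 8.

The Hessian of f at 0 is [[0, 0], [0, 0]] with rank 0, so corank 2. A Groebner basis of the Jacobian ideal J(f) in C{p,q} is {-p^2/2 + p*q^3 - p*q - q^2/2, q^4, p^3 - 3*p*q^2 - 2*q^3, p^2*q + 2*p*q^2 + q^3}; counting standard monomials gives mu = 8. Corank 2; j^3 = -(p + q)^3 is a perfect cube, so E-series; the 5-jet and mu = 8 give E_8.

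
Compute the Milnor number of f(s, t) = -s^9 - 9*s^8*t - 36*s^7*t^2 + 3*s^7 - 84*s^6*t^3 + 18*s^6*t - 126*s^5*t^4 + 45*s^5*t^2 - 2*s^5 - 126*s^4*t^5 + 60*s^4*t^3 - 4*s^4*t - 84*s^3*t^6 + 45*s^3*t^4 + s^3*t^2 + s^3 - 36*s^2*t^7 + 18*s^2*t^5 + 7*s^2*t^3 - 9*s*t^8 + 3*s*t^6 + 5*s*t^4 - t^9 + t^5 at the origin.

8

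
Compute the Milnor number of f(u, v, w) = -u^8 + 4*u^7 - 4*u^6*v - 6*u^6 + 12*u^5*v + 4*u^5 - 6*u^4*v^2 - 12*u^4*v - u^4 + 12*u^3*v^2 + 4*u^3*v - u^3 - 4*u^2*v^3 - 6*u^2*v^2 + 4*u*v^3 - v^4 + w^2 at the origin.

6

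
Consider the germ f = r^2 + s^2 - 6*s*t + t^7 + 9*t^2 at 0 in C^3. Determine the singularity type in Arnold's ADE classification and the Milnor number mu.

The Hessian of f at 0 is [[2, -6, 0], [-6, 18, 0], [0, 0, 2]] with rank 2, so corank 1. A Groebner basis of the Jacobian ideal J(f) in C{s,t,r} is {t^6, s - 3*t, r}; counting standard monomials gives mu = 6. Corank 1: A-series; mu = 6 gives A_6.

Type A_{6}, Milnor number mu = 6.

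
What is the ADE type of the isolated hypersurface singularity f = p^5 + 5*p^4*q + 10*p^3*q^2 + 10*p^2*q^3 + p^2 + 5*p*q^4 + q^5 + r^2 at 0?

A_4

The Hessian of f at 0 has rank 2. Corank 1: A-series; mu = 4 gives A_4.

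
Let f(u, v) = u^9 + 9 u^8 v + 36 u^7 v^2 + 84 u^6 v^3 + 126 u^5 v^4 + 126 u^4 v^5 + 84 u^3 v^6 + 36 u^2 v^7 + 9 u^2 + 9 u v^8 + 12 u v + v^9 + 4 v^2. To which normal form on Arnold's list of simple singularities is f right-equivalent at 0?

A_8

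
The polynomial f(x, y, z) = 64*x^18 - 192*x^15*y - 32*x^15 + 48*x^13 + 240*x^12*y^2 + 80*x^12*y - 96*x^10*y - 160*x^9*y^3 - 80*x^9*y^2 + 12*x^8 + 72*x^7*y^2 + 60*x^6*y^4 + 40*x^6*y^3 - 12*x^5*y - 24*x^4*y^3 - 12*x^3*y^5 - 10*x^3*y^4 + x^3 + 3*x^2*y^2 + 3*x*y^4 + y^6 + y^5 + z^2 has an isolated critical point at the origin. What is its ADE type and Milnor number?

The Hessian of f at 0 is [[0, 0, 0], [0, 0, 0], [0, 0, 2]] with rank 1, so corank 2. A Groebner basis of the Jacobian ideal J(f) in C{x,y,z} is {y^4, x^3, x^2/2 + x*y^2, z}; counting standard monomials gives mu = 8. Corank 2; j^3 = x^3 is a perfect cube, so E-series; the 5-jet and mu = 8 give E_8.

Type E8, Milnor number mu = 8.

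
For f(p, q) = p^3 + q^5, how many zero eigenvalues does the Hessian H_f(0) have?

Hessian at 0 has rank 0.

2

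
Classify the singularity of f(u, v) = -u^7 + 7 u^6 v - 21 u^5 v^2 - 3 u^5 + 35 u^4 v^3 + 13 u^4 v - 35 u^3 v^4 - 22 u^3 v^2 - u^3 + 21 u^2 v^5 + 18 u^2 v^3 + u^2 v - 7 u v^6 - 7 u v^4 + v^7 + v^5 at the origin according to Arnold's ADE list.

D6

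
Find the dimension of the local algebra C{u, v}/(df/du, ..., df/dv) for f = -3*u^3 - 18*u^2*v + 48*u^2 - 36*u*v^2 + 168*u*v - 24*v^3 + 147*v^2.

2

The Hessian of f at 0 has rank 1. Corank 1: A-series; mu = 2 gives A_2.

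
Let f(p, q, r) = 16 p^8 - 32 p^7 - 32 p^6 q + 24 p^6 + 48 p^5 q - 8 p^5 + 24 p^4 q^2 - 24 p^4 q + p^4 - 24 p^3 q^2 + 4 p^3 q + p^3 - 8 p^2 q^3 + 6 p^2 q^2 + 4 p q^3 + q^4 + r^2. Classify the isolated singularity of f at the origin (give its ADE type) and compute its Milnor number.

Type E6, Milnor number mu = 6.

The Hessian of f at 0 has rank 1. Corank 2; j^3 = p^3 is a perfect cube, so E-series; the 4-jet and mu = 6 give E_6.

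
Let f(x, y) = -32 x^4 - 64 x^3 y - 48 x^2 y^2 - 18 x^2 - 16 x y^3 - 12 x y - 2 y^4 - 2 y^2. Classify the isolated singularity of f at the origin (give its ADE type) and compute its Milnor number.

Type A_{3}, Milnor number mu = 3.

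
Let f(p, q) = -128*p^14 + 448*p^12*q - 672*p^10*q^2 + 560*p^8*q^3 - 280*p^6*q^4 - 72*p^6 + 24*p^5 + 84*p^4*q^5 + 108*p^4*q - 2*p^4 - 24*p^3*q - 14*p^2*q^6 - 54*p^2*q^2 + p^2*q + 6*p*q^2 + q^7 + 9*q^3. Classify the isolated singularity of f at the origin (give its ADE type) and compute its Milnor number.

Type D_8, Milnor number mu = 8.

The Hessian of f at 0 has rank 0. Corank 2; j^3 = q*(p + 3*q)^2 has shape L^2 M (L != M), so D-series; mu = 8 gives D_8.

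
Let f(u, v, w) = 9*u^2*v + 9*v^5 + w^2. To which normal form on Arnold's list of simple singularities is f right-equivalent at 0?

D6

The Hessian of f at 0 has rank 1. Corank 2; j^3 = 9*u^2*v has shape L^2 M (L != M), so D-series; mu = 6 gives D_6.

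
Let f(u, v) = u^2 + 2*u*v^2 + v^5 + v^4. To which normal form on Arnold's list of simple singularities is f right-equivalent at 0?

The Hessian of f at 0 is [[2, 0], [0, 0]] with rank 1, so corank 1. A Groebner basis of the Jacobian ideal J(f) in C{u,v} is {u^2, u + v^2}; counting standard monomials gives mu = 4. Corank 1: A-series; mu = 4 gives A_4.

A_{4}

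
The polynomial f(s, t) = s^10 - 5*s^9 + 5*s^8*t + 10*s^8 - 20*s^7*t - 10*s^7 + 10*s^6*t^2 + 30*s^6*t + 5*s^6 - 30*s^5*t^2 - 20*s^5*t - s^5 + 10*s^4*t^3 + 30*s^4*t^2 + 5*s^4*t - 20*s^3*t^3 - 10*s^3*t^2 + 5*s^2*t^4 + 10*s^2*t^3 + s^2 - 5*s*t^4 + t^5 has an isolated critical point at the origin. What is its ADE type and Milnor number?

The Hessian of f at 0 has rank 1. Corank 1: A-series; mu = 4 gives A_4.

Type A4, Milnor number mu = 4.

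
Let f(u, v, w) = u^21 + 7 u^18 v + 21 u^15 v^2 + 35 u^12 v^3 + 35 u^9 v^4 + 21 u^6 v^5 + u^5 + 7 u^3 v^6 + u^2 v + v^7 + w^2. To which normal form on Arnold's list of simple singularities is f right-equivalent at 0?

D8

The Hessian of f at 0 is [[0, 0, 0], [0, 0, 0], [0, 0, 2]] with rank 1, so corank 2. A Groebner basis of the Jacobian ideal J(f) in C{u,v,w} is {u^2/7 + v^6, u^3, u*v, w}; counting standard monomials gives mu = 8. Corank 2; j^3 = u^2*v has shape L^2 M (L != M), so D-series; mu = 8 gives D_8.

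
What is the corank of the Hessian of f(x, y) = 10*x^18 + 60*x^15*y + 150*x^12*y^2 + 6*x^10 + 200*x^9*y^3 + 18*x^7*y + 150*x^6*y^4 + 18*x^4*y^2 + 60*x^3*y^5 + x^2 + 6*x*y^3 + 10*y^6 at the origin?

1

Hessian at 0 has rank 1.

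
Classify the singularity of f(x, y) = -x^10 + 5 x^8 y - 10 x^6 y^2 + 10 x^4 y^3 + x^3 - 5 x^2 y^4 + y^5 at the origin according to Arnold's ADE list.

E8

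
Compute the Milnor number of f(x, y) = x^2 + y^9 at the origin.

8

The Hessian of f at 0 is [[2, 0], [0, 0]] with rank 1, so corank 1. A Groebner basis of the Jacobian ideal J(f) in C{x,y} is {y^8, x}; counting standard monomials gives mu = 8. Corank 1: A-series; mu = 8 gives A_8.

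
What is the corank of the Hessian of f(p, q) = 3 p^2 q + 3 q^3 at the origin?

2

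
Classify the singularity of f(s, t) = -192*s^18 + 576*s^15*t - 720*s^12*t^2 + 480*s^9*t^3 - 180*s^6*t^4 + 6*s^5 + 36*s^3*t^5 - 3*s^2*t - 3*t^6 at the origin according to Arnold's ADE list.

The Hessian of f at 0 has rank 0. Corank 2; j^3 = -3*s^2*t has shape L^2 M (L != M), so D-series; mu = 7 gives D_7.

D_{7}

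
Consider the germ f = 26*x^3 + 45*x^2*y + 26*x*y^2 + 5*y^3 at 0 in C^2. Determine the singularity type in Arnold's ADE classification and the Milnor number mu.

Type D_{4}, Milnor number mu = 4.

The Hessian of f at 0 has rank 0. Corank 2; j^3 = (2*x + y)*(13*x^2 + 16*x*y + 5*y^2) splits into three distinct lines over C (the quadratic factor has nonzero discriminant), so D_4.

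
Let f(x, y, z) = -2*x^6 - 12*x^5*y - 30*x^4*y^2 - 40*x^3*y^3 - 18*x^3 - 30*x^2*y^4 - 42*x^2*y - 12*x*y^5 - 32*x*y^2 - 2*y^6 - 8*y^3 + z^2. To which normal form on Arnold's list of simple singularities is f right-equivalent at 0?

D_{7}

The Hessian of f at 0 is [[0, 0, 0], [0, 0, 0], [0, 0, 2]] with rank 1, so corank 2. A Groebner basis of the Jacobian ideal J(f) in C{x,y,z} is {-243*x*y/2 + y^5 - 81*y^2, x*y^2 + 2*y^3/3, x^2 + 5*x*y/3 + 2*y^2/3, z}; counting standard monomials gives mu = 7. Corank 2; j^3 = -2*(x + y)*(3*x + 2*y)^2 has shape L^2 M (L != M), so D-series; mu = 7 gives D_7.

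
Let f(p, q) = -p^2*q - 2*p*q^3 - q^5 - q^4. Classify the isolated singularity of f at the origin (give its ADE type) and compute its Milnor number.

Type D5, Milnor number mu = 5.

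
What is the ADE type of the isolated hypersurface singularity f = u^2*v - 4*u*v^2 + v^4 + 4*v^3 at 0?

D5

The Hessian of f at 0 has rank 0. Corank 2; j^3 = v*(u - 2*v)^2 has shape L^2 M (L != M), so D-series; mu = 5 gives D_5.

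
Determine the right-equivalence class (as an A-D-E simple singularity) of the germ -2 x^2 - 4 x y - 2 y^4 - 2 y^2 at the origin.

A_3

The Hessian of f at 0 is [[-4, -4], [-4, -4]] with rank 1, so corank 1. A Groebner basis of the Jacobian ideal J(f) in C{x,y} is {y^3, x + y}; counting standard monomials gives mu = 3. Corank 1: A-series; mu = 3 gives A_3.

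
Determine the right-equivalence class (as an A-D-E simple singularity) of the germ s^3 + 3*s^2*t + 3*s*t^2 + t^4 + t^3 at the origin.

The Hessian of f at 0 has rank 0. Corank 2; j^3 = (s + t)^3 is a perfect cube, so E-series; the 4-jet and mu = 6 give E_6.

E6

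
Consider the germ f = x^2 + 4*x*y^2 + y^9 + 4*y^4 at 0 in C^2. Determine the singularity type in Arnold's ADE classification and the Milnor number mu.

Type A_8, Milnor number mu = 8.

The Hessian of f at 0 has rank 1. Corank 1: A-series; mu = 8 gives A_8.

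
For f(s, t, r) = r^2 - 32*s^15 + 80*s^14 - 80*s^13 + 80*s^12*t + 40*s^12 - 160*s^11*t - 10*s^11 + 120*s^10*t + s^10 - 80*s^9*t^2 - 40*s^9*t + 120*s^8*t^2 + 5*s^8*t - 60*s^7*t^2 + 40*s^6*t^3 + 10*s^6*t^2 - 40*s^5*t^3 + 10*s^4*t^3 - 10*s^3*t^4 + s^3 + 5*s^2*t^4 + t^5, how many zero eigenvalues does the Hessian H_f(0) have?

The Hessian at 0 is [[0, 0, 0], [0, 0, 0], [0, 0, 2]] of rank 1; hence corank 2.

2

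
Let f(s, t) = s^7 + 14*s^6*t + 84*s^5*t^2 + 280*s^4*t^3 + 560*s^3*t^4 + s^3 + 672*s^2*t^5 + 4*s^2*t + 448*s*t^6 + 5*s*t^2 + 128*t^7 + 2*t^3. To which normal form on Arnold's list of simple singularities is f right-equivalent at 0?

The Hessian of f at 0 is [[0, 0], [0, 0]] with rank 0, so corank 2. A Groebner basis of the Jacobian ideal J(f) in C{s,t} is {-s*t/7 + t^6 - t^2/7, s*t^2 + t^3, s^2 + 3*s*t + 2*t^2}; counting standard monomials gives mu = 8. Corank 2; j^3 = (s + t)^2*(s + 2*t) has shape L^2 M (L != M), so D-series; mu = 8 gives D_8.

D8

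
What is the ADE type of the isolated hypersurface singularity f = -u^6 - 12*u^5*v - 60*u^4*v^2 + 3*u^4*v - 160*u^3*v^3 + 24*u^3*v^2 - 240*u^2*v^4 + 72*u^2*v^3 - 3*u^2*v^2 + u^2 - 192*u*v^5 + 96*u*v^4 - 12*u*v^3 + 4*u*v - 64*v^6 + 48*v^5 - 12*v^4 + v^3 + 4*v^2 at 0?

A2

The Hessian of f at 0 is [[2, 4], [4, 8]] with rank 1, so corank 1. A Groebner basis of the Jacobian ideal J(f) in C{u,v} is {v^2, u + 2*v}; counting standard monomials gives mu = 2. Corank 1: A-series; mu = 2 gives A_2.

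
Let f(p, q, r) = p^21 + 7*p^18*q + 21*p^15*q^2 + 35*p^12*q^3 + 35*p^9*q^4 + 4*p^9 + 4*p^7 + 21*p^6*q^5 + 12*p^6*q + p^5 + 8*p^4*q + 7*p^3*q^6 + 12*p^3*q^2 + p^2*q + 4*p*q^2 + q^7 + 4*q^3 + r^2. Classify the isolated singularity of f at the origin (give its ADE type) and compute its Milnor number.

Type D8, Milnor number mu = 8.

The Hessian of f at 0 has rank 1. Corank 2; j^3 = q*(p + 2*q)^2 has shape L^2 M (L != M), so D-series; mu = 8 gives D_8.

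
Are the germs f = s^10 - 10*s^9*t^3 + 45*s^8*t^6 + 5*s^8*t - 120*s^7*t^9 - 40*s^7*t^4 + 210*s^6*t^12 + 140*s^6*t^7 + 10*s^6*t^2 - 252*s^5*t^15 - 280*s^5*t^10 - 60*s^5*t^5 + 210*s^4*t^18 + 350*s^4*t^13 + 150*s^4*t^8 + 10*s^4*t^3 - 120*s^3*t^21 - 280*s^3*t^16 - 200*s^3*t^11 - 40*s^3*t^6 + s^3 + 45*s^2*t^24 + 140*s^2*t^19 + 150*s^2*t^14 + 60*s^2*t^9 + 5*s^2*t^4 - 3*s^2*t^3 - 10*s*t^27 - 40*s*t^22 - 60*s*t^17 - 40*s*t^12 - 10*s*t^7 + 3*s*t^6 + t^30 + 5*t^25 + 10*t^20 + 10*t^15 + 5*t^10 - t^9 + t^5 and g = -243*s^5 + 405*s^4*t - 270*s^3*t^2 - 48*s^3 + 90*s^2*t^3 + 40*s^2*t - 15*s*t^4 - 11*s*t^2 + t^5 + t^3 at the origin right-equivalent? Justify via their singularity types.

The Hessian of f at 0 has rank 0. Corank 2; j^3 = s^3 is a perfect cube, so E-series; the 5-jet and mu = 8 give E_8. The Hessian of g at 0 has rank 0. Corank 2; j^3 = -(3*s - t)*(4*s - t)^2 has shape L^2 M (L != M), so D-series; mu = 6 gives D_6. f is E_8 but g is D_6, hence not right-equivalent.

No.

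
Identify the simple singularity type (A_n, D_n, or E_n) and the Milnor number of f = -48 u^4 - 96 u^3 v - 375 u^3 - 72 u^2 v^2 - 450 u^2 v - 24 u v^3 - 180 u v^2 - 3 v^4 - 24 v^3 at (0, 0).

Type E6, Milnor number mu = 6.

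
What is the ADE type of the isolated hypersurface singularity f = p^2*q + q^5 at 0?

D6

The Hessian of f at 0 is [[0, 0], [0, 0]] with rank 0, so corank 2. A Groebner basis of the Jacobian ideal J(f) in C{p,q} is {p^2/5 + q^4, p^3, p*q}; counting standard monomials gives mu = 6. Corank 2; j^3 = p^2*q has shape L^2 M (L != M), so D-series; mu = 6 gives D_6.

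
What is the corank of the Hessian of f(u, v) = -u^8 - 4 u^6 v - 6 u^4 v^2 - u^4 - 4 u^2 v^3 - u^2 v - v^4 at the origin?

2

The Hessian at 0 is [[0, 0], [0, 0]] of rank 0; hence corank 2.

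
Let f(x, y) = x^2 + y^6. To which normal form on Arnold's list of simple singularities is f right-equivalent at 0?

The Hessian of f at 0 has rank 1. Corank 1: A-series; mu = 5 gives A_5.

A_{5}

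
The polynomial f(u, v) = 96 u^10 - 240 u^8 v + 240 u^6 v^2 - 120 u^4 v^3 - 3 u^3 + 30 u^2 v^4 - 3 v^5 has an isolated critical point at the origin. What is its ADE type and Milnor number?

The Hessian of f at 0 is [[0, 0], [0, 0]] with rank 0, so corank 2. A Groebner basis of the Jacobian ideal J(f) in C{u,v} is {v^4, u^2}; counting standard monomials gives mu = 8. Corank 2; j^3 = -3*u^3 is a perfect cube, so E-series; the 5-jet and mu = 8 give E_8.

Type E_8, Milnor number mu = 8.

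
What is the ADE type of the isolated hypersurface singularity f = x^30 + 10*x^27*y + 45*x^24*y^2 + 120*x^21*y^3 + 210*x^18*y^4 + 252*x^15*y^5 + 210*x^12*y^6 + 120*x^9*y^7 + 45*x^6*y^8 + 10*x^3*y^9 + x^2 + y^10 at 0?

A9

The Hessian of f at 0 is [[2, 0], [0, 0]] with rank 1, so corank 1. A Groebner basis of the Jacobian ideal J(f) in C{x,y} is {y^9, x}; counting standard monomials gives mu = 9. Corank 1: A-series; mu = 9 gives A_9.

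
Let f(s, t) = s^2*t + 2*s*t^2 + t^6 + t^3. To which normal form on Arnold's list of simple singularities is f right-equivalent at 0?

D_{7}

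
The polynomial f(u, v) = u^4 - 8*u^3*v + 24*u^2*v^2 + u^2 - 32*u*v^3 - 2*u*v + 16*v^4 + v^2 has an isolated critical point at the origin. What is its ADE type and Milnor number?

Type A3, Milnor number mu = 3.

The Hessian of f at 0 is [[2, -2], [-2, 2]] with rank 1, so corank 1. A Groebner basis of the Jacobian ideal J(f) in C{u,v} is {v^3, u - v}; counting standard monomials gives mu = 3. Corank 1: A-series; mu = 3 gives A_3.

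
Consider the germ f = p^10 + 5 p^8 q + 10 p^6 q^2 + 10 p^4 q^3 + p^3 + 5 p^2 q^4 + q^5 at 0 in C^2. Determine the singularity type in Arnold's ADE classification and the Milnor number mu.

The Hessian of f at 0 is [[0, 0], [0, 0]] with rank 0, so corank 2. A Groebner basis of the Jacobian ideal J(f) in C{p,q} is {q^4, p^2}; counting standard monomials gives mu = 8. Corank 2; j^3 = p^3 is a perfect cube, so E-series; the 5-jet and mu = 8 give E_8.

Type E_{8}, Milnor number mu = 8.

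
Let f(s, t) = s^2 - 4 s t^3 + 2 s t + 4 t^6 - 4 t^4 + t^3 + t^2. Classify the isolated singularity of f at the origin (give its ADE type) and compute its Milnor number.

The Hessian of f at 0 has rank 1. Corank 1: A-series; mu = 2 gives A_2.

Type A_{2}, Milnor number mu = 2.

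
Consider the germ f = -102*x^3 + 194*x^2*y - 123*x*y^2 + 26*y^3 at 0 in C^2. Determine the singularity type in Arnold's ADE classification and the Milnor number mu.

The Hessian of f at 0 has rank 0. Corank 2; j^3 = -(3*x - 2*y)*(34*x^2 - 42*x*y + 13*y^2) splits into three distinct lines over C (the quadratic factor has nonzero discriminant), so D_4.

Type D_{4}, Milnor number mu = 4.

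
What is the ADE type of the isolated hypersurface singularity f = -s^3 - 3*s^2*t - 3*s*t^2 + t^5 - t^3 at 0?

E_8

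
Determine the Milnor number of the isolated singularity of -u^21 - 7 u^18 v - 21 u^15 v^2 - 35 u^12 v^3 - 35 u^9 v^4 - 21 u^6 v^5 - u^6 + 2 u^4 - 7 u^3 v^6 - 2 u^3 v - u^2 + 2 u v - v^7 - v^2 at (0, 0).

The Hessian of f at 0 has rank 1. Corank 1: A-series; mu = 6 gives A_6.

6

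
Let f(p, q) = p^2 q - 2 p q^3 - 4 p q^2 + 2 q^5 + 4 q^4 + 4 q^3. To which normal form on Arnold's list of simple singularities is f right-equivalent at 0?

The Hessian of f at 0 is [[0, 0], [0, 0]] with rank 0, so corank 2. A Groebner basis of the Jacobian ideal J(f) in C{p,q} is {p^3 + 3*p^2 - 20*p*q + 28*q^2, p^2*q + p^2 - 8*p*q + 12*q^2, p^2/4 + p*q^2 - 3*p*q + 5*q^2, -p*q + q^3 + 2*q^2}; counting standard monomials gives mu = 6. Corank 2; j^3 = q*(p - 2*q)^2 has shape L^2 M (L != M), so D-series; mu = 6 gives D_6.

D_6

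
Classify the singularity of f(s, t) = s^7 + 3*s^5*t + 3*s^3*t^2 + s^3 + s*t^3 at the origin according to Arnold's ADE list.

The Hessian of f at 0 has rank 0. Corank 2; j^3 = s^3 is a perfect cube, so E-series; the 4-jet and mu = 7 give E_7.

E_7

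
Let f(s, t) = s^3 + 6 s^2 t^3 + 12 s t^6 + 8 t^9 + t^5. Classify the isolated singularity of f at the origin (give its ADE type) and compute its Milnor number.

The Hessian of f at 0 has rank 0. Corank 2; j^3 = s^3 is a perfect cube, so E-series; the 5-jet and mu = 8 give E_8.

Type E_{8}, Milnor number mu = 8.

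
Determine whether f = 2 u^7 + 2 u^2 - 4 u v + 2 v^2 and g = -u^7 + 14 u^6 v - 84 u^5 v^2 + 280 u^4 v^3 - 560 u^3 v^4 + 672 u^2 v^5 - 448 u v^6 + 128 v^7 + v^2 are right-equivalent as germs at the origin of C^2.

Yes.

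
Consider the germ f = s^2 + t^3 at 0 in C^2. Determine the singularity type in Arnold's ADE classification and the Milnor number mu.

Type A_2, Milnor number mu = 2.

The Hessian of f at 0 is [[2, 0], [0, 0]] with rank 1, so corank 1. A Groebner basis of the Jacobian ideal J(f) in C{s,t} is {t^2, s}; counting standard monomials gives mu = 2. Corank 1: A-series; mu = 2 gives A_2.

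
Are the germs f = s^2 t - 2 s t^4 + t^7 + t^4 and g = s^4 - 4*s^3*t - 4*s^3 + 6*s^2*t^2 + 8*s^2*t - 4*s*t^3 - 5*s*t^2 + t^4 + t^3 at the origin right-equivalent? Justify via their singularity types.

Yes.

The Hessian of f at 0 has rank 0. Corank 2; j^3 = s^2*t has shape L^2 M (L != M), so D-series; mu = 5 gives D_5. The Hessian of g at 0 has rank 0. Corank 2; j^3 = -(s - t)*(2*s - t)^2 has shape L^2 M (L != M), so D-series; mu = 5 gives D_5. Both have type D_5, hence right-equivalent.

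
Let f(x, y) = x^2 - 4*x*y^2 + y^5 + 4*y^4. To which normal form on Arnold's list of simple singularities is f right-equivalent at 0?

A_4

The Hessian of f at 0 has rank 1. Corank 1: A-series; mu = 4 gives A_4.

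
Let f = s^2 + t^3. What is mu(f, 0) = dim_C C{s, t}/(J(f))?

2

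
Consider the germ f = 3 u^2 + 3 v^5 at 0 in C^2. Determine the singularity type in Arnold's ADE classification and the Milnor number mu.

The Hessian of f at 0 has rank 1. Corank 1: A-series; mu = 4 gives A_4.

Type A4, Milnor number mu = 4.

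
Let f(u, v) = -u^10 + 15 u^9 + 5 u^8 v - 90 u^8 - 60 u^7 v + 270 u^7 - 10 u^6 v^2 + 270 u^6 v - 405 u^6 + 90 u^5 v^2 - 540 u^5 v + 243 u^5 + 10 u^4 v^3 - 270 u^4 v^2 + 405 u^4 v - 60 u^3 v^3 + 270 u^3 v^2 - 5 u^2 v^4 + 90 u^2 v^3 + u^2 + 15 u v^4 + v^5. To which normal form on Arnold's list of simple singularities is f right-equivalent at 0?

A4

The Hessian of f at 0 has rank 1. Corank 1: A-series; mu = 4 gives A_4.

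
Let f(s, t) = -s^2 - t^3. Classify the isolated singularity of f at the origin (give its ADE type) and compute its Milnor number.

Type A_{2}, Milnor number mu = 2.

The Hessian of f at 0 has rank 1. Corank 1: A-series; mu = 2 gives A_2.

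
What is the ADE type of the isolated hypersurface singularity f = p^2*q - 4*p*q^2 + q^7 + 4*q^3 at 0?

D8

The Hessian of f at 0 has rank 0. Corank 2; j^3 = q*(p - 2*q)^2 has shape L^2 M (L != M), so D-series; mu = 8 gives D_8.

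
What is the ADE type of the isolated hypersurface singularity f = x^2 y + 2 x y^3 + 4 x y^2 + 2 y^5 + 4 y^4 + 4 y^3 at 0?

D_{6}

The Hessian of f at 0 is [[0, 0], [0, 0]] with rank 0, so corank 2. A Groebner basis of the Jacobian ideal J(f) in C{x,y} is {x^3 - 3*x^2 - 20*x*y - 28*y^2, x^2*y + x^2 + 8*x*y + 12*y^2, -x^2/4 + x*y^2 - 3*x*y - 5*y^2, x*y + y^3 + 2*y^2}; counting standard monomials gives mu = 6. Corank 2; j^3 = y*(x + 2*y)^2 has shape L^2 M (L != M), so D-series; mu = 6 gives D_6.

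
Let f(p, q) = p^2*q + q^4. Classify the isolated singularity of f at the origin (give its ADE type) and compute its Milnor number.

The Hessian of f at 0 has rank 0. Corank 2; j^3 = p^2*q has shape L^2 M (L != M), so D-series; mu = 5 gives D_5.

Type D_{5}, Milnor number mu = 5.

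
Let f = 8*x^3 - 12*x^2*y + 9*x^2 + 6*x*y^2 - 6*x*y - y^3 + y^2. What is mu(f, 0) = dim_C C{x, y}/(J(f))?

The Hessian of f at 0 has rank 1. Corank 1: A-series; mu = 2 gives A_2.

2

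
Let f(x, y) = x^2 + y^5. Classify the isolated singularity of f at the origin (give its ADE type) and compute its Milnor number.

Type A_4, Milnor number mu = 4.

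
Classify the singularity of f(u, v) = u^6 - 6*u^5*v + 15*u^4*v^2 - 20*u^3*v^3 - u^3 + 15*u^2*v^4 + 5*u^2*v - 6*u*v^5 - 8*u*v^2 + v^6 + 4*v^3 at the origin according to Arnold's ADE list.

D_7

The Hessian of f at 0 is [[0, 0], [0, 0]] with rank 0, so corank 2. A Groebner basis of the Jacobian ideal J(f) in C{u,v} is {u*v/6 + v^5 - v^2/3, u*v^2 - 2*v^3, u^2 - 3*u*v + 2*v^2}; counting standard monomials gives mu = 7. Corank 2; j^3 = -(u - 2*v)^2*(u - v) has shape L^2 M (L != M), so D-series; mu = 7 gives D_7.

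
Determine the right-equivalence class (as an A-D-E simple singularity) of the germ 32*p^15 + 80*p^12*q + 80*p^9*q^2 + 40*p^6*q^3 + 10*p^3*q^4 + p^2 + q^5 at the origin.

The Hessian of f at 0 has rank 1. Corank 1: A-series; mu = 4 gives A_4.

A_4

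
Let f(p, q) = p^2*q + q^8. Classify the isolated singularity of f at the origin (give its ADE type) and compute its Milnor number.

Type D9, Milnor number mu = 9.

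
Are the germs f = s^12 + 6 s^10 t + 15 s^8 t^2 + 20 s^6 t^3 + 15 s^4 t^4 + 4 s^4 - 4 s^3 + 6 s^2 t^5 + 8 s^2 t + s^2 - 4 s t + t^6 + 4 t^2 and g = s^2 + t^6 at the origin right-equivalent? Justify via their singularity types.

Yes.

The Hessian of f at 0 has rank 1. Corank 1: A-series; mu = 5 gives A_5. The Hessian of g at 0 has rank 1. Corank 1: A-series; mu = 5 gives A_5. Both have type A_5, hence right-equivalent.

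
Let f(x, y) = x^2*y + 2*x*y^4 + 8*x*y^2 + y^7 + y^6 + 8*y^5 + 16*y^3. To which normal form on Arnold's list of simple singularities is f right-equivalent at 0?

D7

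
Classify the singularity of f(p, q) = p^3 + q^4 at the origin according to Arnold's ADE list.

E6

The Hessian of f at 0 has rank 0. Corank 2; j^3 = p^3 is a perfect cube, so E-series; the 4-jet and mu = 6 give E_6.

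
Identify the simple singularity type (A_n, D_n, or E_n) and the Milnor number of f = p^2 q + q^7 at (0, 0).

The Hessian of f at 0 has rank 0. Corank 2; j^3 = p^2*q has shape L^2 M (L != M), so D-series; mu = 8 gives D_8.

Type D_{8}, Milnor number mu = 8.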